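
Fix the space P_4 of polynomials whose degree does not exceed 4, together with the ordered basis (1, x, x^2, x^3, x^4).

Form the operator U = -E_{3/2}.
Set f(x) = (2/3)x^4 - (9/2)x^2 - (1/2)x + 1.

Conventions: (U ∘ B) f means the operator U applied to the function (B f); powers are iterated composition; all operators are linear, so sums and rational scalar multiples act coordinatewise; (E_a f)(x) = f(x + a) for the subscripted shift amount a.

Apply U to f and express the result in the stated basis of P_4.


E_{3/2} f = (2/3)x^4 + 4x^3 + (9/2)x^2 - 5x - 13/2
(-E_{3/2}) f = -(2/3)x^4 - 4x^3 - (9/2)x^2 + 5x + 13/2

the image equals g(x) = -(2/3)x^4 - 4x^3 - (9/2)x^2 + 5x + 13/2


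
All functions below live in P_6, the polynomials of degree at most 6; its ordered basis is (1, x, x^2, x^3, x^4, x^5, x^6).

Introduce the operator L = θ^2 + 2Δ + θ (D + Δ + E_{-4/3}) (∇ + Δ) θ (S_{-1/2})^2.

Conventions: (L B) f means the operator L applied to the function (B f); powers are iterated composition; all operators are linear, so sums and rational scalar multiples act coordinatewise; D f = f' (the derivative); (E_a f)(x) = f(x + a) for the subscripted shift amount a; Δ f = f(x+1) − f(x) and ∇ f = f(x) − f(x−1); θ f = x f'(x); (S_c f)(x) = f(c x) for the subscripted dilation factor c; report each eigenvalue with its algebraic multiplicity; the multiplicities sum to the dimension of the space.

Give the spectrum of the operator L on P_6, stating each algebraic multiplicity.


image of 1: 0
image of x: x + 2
image of x^2: 4x^2 + (9/2)x + 2
image of x^3: 9x^3 + (105/16)x^2 + (51/8)x + 2
image of x^4: 16x^4 + (67/8)x^3 + (25/2)x^2 + (55/6)x + 2
image of x^5: 25x^5 + (1305/128)x^4 + (1305/64)x^3 + (2095/96)x^2 + (34085/3456)x + 2
image of x^6: 36x^6 + (6189/512)x^5 + (1935/64)x^4 + (2665/64)x^3 + (11425/384)x^2 + (3707/288)x + 2
the matrix is upper triangular; its diagonal is (0, 1, 4, 9, 16, 25, 36)
for a triangular matrix the eigenvalues are the diagonal entries, with algebraic multiplicity their repetition count

λ = 0 (multiplicity 1), λ = 1 (multiplicity 1), λ = 4 (multiplicity 1), λ = 9 (multiplicity 1), λ = 16 (multiplicity 1), λ = 25 (multiplicity 1), λ = 36 (multiplicity 1)


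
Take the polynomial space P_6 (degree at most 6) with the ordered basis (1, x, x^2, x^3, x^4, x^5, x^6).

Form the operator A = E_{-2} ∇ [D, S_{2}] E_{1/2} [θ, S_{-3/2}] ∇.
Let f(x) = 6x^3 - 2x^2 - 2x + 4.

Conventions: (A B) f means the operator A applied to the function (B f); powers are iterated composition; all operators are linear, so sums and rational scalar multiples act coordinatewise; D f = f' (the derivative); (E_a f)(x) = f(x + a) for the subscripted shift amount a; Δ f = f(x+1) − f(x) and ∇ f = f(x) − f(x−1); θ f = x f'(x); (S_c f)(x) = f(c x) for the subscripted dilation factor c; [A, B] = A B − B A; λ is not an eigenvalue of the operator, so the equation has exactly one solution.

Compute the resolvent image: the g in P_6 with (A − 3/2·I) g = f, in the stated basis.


the image equals g(x) = -4x^3 + (4/3)x^2 + (4/3)x - 8/3

write g with unknown coordinates in the stated basis and equate coefficients in (A − 3/2·I) g = f
solving from the highest basis element down gives g = -4x^3 + (4/3)x^2 + (4/3)x - 8/3
check: A g = 0
so A g − 3/2·g = 6x^3 - 2x^2 - 2x + 4 = f ✓


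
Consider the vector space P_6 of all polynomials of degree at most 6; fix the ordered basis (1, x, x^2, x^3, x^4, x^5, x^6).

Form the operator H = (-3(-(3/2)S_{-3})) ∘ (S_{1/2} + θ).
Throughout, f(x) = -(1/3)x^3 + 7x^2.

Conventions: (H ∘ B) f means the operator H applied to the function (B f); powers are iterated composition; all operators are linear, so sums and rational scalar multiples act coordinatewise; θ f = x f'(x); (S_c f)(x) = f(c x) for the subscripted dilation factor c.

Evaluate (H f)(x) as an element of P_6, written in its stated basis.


the result is g(x) = (2025/16)x^3 + (5103/8)x^2

S_{1/2} f = -(1/24)x^3 + (7/4)x^2
θ f = -x^3 + 14x^2
(S_{1/2} + θ) f = -(25/24)x^3 + (63/4)x^2
S_{-3} (S_{1/2} + θ) f = (225/8)x^3 + (567/4)x^2
(-(3/2)S_{-3}) (S_{1/2} + θ) f = -(675/16)x^3 - (1701/8)x^2
(-3(-(3/2)S_{-3})) (S_{1/2} + θ) f = (2025/16)x^3 + (5103/8)x^2


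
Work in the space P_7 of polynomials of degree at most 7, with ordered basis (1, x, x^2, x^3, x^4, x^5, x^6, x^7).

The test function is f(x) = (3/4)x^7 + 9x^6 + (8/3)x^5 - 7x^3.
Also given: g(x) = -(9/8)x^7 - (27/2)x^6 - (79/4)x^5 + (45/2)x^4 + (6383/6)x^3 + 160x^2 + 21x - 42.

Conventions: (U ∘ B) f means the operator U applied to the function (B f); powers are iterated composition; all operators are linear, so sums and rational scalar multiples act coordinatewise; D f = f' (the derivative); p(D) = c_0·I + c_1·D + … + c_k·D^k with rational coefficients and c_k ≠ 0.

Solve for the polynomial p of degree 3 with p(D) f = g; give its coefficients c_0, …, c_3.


p(D) = -(3/2)·I − (1/2)·D^2 + D^3, i.e. c_0 = -3/2, c_1 = 0, c_2 = -1/2, c_3 = 1

D^0 f = (3/4)x^7 + 9x^6 + (8/3)x^5 - 7x^3
D^1 f = (21/4)x^6 + 54x^5 + (40/3)x^4 - 21x^2
D^2 f = (63/2)x^5 + 270x^4 + (160/3)x^3 - 42x
D^3 f = (315/2)x^4 + 1080x^3 + 160x^2 - 42
matching coefficients of g against c_0 f + c_1 Df + … from the top degree down determines the c_i
solution: c_0 = -3/2, c_1 = 0, c_2 = -1/2, c_3 = 1


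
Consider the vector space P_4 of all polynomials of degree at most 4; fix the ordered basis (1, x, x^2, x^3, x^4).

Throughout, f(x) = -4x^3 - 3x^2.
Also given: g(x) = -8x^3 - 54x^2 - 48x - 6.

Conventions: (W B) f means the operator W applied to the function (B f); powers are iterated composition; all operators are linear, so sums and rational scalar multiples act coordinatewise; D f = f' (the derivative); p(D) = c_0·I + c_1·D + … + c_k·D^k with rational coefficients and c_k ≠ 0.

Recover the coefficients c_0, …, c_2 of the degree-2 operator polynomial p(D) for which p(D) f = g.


D^0 f = -4x^3 - 3x^2
D^1 f = -12x^2 - 6x
D^2 f = -24x - 6
matching coefficients of g against c_0 f + c_1 Df + … from the top degree down determines the c_i
solution: c_0 = 2, c_1 = 4, c_2 = 1

c_0 = 2, c_1 = 4, c_2 = 1


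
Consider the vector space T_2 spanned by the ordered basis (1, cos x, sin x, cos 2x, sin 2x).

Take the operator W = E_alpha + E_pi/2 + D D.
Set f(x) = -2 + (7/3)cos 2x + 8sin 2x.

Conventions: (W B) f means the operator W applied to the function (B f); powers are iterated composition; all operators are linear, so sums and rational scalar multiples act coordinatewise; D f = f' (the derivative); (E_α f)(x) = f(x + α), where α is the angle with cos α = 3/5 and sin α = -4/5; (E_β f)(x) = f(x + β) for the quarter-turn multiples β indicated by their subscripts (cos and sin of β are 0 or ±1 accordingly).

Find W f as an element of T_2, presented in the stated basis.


g(x) = -4 - 20cos 2x - 40sin 2x

E_alpha f = -2 - (25/3)cos 2x
E_pi/2 f = -2 - (7/3)cos 2x - 8sin 2x
D f = 16cos 2x - (14/3)sin 2x
D D f = -(28/3)cos 2x - 32sin 2x
(E_alpha + E_pi/2 + D D) f = -4 - 20cos 2x - 40sin 2x


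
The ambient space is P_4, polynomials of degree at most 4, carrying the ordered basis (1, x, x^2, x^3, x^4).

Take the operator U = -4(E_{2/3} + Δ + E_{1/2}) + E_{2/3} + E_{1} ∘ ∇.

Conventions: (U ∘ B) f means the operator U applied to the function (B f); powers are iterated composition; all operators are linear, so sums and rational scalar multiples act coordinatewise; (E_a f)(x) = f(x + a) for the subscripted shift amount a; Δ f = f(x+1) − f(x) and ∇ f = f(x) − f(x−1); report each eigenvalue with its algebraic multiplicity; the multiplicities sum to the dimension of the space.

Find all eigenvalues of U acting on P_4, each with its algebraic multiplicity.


image of 1: -7
image of x: -7x - 7
image of x^2: -7x^2 - 14x - 16/3
image of x^3: -7x^3 - 21x^2 - 16x - 79/18
image of x^4: -7x^4 - 28x^3 - 32x^2 - (158/9)x - 415/108
the matrix is upper triangular; its diagonal is (-7, -7, -7, -7, -7)
for a triangular matrix the eigenvalues are the diagonal entries, with algebraic multiplicity their repetition count

λ = -7 (multiplicity 5)


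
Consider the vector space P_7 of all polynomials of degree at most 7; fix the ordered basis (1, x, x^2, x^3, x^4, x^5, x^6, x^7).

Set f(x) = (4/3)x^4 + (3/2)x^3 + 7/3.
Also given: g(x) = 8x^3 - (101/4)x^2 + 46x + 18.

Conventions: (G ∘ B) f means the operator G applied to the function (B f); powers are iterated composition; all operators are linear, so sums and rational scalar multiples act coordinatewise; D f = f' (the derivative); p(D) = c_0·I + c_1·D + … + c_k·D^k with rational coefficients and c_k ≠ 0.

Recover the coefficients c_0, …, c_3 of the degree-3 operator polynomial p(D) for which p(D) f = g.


c_0 = 0, c_1 = 3/2, c_2 = -2, c_3 = 2

D^0 f = (4/3)x^4 + (3/2)x^3 + 7/3
D^1 f = (16/3)x^3 + (9/2)x^2
D^2 f = 16x^2 + 9x
D^3 f = 32x + 9
matching coefficients of g against c_0 f + c_1 Df + … from the top degree down determines the c_i
solution: c_0 = 0, c_1 = 3/2, c_2 = -2, c_3 = 2


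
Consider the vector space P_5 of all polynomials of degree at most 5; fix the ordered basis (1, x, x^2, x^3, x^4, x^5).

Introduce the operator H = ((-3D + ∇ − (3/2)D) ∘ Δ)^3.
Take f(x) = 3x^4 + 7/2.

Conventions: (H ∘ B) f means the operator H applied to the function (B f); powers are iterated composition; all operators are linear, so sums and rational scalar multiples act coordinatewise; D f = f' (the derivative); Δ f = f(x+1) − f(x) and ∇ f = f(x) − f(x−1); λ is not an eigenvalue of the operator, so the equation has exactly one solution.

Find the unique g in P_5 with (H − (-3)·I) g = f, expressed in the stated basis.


the result is g(x) = x^4 + 7/6

write g with unknown coordinates in the stated basis and equate coefficients in (H − (-3)·I) g = f
solving from the highest basis element down gives g = x^4 + 7/6
check: H g = 0
so H g − (-3)·g = 3x^4 + 7/2 = f ✓


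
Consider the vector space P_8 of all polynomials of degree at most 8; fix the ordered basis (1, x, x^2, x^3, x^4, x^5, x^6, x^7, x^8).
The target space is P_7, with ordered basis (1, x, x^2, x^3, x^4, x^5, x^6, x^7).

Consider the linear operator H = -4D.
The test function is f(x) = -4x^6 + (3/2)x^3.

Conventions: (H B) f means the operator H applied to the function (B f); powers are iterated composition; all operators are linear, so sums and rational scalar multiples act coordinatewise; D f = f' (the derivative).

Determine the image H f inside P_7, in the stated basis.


g(x) = 96x^5 - 18x^2

D f = -24x^5 + (9/2)x^2
(-4D) f = 96x^5 - 18x^2


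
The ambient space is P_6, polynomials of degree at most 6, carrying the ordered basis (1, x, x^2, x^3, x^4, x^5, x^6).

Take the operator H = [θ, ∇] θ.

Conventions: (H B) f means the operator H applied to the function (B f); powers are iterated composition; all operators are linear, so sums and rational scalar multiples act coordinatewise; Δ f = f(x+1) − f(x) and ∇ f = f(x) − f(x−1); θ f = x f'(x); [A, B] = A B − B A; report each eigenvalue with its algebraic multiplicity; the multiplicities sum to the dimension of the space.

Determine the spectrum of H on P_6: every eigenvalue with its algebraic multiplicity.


λ = 0 (multiplicity 7)

image of 1: 0
image of x: -1
image of x^2: -4x + 4
image of x^3: -9x^2 + 18x - 9
image of x^4: -16x^3 + 48x^2 - 48x + 16
image of x^5: -25x^4 + 100x^3 - 150x^2 + 100x - 25
image of x^6: -36x^5 + 180x^4 - 360x^3 + 360x^2 - 180x + 36
the matrix is upper triangular; its diagonal is (0, 0, 0, 0, 0, 0, 0)
for a triangular matrix the eigenvalues are the diagonal entries, with algebraic multiplicity their repetition count


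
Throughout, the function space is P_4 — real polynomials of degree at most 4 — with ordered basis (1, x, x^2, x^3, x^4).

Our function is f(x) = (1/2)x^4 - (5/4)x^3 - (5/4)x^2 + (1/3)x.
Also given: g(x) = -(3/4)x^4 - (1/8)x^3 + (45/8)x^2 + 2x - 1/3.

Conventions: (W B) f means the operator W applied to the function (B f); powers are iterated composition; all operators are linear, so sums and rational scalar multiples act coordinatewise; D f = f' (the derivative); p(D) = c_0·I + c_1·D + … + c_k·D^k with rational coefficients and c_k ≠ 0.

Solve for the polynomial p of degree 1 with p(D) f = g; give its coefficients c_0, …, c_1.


D^0 f = (1/2)x^4 - (5/4)x^3 - (5/4)x^2 + (1/3)x
D^1 f = 2x^3 - (15/4)x^2 - (5/2)x + 1/3
matching coefficients of g against c_0 f + c_1 Df + … from the top degree down determines the c_i
solution: c_0 = -3/2, c_1 = -1

p(D) = -(3/2)·I − D, i.e. c_0 = -3/2, c_1 = -1


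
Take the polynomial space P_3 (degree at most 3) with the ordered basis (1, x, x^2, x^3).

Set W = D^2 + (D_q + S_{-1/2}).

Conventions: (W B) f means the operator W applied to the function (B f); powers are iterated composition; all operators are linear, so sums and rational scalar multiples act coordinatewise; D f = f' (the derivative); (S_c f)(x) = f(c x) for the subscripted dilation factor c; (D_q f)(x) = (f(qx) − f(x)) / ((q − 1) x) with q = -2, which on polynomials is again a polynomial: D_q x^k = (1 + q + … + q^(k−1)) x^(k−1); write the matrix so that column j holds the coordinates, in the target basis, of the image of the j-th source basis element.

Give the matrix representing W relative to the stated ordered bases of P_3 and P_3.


image of 1: 1
image of x: -(1/2)x + 1
image of x^2: (1/4)x^2 - x + 2
image of x^3: -(1/8)x^3 + 3x^2 + 6x
each image's coordinates form column j of the matrix

the matrix is [[1, 1, 2, 0]; [0, -1/2, -1, 6]; [0, 0, 1/4, 3]; [0, 0, 0, -1/8]] (rows listed top to bottom)


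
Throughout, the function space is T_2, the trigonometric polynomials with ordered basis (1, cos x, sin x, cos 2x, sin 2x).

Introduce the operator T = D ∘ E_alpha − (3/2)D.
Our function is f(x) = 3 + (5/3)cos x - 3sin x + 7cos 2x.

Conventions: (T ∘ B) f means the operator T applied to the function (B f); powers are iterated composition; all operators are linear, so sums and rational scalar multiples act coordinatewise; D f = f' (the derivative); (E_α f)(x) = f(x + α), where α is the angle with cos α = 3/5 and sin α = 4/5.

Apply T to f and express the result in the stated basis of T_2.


E_alpha f = 3 - (7/5)cos x - (47/15)sin x - (49/25)cos 2x - (168/25)sin 2x
D E_alpha f = -(47/15)cos x + (7/5)sin x - (336/25)cos 2x + (98/25)sin 2x
D f = -3cos x - (5/3)sin x - 14sin 2x
(-(3/2)D) f = (9/2)cos x + (5/2)sin x + 21sin 2x
(D ∘ E_alpha − (3/2)D) f = (41/30)cos x + (39/10)sin x - (336/25)cos 2x + (623/25)sin 2x

the image equals g(x) = (41/30)cos x + (39/10)sin x - (336/25)cos 2x + (623/25)sin 2x


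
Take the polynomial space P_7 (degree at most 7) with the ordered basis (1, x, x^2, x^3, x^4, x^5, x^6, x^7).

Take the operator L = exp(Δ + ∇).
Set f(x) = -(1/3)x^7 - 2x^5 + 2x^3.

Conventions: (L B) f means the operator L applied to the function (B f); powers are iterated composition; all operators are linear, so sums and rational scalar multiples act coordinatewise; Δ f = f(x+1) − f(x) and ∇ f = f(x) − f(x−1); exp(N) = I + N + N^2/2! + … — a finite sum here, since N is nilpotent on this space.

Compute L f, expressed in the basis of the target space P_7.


order-1 term: -(14/3)x^6 - (130/3)x^4 - 42x^2 - 2/3
order-2 term: -28x^5 - (800/3)x^3 - (856/3)x
order-3 term: -(280/3)x^4 - 720x^2 - 1160/3
order-4 term: -(560/3)x^3 - (2720/3)x
order-5 term: -224x^2 - 1312/3
order-6 term: -(448/3)x
order-7 term: -128/3
the series for exp(Δ + ∇) f terminates at order 7
exp(Δ + ∇) f = -(1/3)x^7 - (14/3)x^6 - 30x^5 - (410/3)x^4 - (1354/3)x^3 - 986x^2 - (4024/3)x - 2602/3

the result is g(x) = -(1/3)x^7 - (14/3)x^6 - 30x^5 - (410/3)x^4 - (1354/3)x^3 - 986x^2 - (4024/3)x - 2602/3


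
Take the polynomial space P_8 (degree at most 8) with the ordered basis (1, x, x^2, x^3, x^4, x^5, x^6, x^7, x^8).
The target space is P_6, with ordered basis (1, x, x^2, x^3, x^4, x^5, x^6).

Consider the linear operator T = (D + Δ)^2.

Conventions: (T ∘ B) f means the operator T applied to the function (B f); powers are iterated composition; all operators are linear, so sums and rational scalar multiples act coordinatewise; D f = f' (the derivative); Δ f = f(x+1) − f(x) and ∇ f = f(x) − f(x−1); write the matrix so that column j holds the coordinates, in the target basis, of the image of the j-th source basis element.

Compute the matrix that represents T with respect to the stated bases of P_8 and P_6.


the matrix is [[0, 0, 8, 12, 22, 40, 74, 140, 270]; [0, 0, 0, 24, 48, 110, 240, 518, 1120]; [0, 0, 0, 0, 48, 120, 330, 840, 2072]; [0, 0, 0, 0, 0, 80, 240, 770, 2240]; [0, 0, 0, 0, 0, 0, 120, 420, 1540]; [0, 0, 0, 0, 0, 0, 0, 168, 672]; [0, 0, 0, 0, 0, 0, 0, 0, 224]] (rows listed top to bottom)

image of 1: 0
image of x: 0
image of x^2: 8
image of x^3: 24x + 12
image of x^4: 48x^2 + 48x + 22
image of x^5: 80x^3 + 120x^2 + 110x + 40
image of x^6: 120x^4 + 240x^3 + 330x^2 + 240x + 74
image of x^7: 168x^5 + 420x^4 + 770x^3 + 840x^2 + 518x + 140
image of x^8: 224x^6 + 672x^5 + 1540x^4 + 2240x^3 + 2072x^2 + 1120x + 270
each image's coordinates form column j of the matrix


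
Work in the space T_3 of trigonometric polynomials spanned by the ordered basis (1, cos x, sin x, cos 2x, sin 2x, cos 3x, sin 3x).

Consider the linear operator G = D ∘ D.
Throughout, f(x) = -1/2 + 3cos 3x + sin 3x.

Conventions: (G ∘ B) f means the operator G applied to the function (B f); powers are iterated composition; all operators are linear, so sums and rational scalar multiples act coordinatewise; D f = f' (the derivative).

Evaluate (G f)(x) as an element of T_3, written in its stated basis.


the image equals g(x) = -27cos 3x - 9sin 3x

D f = 3cos 3x - 9sin 3x
D D f = -27cos 3x - 9sin 3x


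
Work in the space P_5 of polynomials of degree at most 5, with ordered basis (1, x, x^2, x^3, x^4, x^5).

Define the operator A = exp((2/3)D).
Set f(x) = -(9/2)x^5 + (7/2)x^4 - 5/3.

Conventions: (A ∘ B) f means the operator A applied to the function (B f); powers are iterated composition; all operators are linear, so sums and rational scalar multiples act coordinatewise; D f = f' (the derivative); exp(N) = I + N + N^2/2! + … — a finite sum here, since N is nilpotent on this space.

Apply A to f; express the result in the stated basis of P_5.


order-1 term: -15x^4 + (28/3)x^3
order-2 term: -20x^3 + (28/3)x^2
order-3 term: -(40/3)x^2 + (112/27)x
order-4 term: -(40/9)x + 56/81
order-5 term: -16/27
the series for exp((2/3)D) f terminates at order 5
exp((2/3)D) f = -(9/2)x^5 - (23/2)x^4 - (32/3)x^3 - 4x^2 - (8/27)x - 127/81

the image equals g(x) = -(9/2)x^5 - (23/2)x^4 - (32/3)x^3 - 4x^2 - (8/27)x - 127/81


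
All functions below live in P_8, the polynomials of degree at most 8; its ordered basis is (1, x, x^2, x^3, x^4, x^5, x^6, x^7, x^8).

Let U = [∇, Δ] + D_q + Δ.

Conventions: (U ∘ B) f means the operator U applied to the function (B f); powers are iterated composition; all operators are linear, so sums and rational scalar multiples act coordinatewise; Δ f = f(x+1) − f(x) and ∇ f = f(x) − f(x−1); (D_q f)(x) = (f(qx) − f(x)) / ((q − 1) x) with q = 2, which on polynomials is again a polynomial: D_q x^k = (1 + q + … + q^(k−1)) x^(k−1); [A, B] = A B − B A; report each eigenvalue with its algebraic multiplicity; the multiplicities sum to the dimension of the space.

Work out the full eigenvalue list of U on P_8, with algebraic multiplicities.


image of 1: 0
image of x: 2
image of x^2: 5x + 1
image of x^3: 10x^2 + 3x + 1
image of x^4: 19x^3 + 6x^2 + 4x + 1
image of x^5: 36x^4 + 10x^3 + 10x^2 + 5x + 1
image of x^6: 69x^5 + 15x^4 + 20x^3 + 15x^2 + 6x + 1
image of x^7: 134x^6 + 21x^5 + 35x^4 + 35x^3 + 21x^2 + 7x + 1
image of x^8: 263x^7 + 28x^6 + 56x^5 + 70x^4 + 56x^3 + 28x^2 + 8x + 1
the matrix is upper triangular; its diagonal is (0, 0, 0, 0, 0, 0, 0, 0, 0)
for a triangular matrix the eigenvalues are the diagonal entries, with algebraic multiplicity their repetition count

λ = 0 (multiplicity 9)


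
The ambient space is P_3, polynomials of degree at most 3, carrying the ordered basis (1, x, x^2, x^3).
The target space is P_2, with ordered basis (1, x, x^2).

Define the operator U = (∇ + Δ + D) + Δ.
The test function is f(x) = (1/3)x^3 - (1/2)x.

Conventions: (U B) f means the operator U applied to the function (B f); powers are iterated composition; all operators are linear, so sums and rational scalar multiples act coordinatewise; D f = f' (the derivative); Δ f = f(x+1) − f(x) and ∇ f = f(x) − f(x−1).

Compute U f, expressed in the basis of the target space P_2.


∇ f = x^2 - x - 1/6
Δ f = x^2 + x - 1/6
D f = x^2 - 1/2
(∇ + Δ + D) f = 3x^2 - 5/6
Δ f = x^2 + x - 1/6
((∇ + Δ + D) + Δ) f = 4x^2 + x - 1

the image equals g(x) = 4x^2 + x - 1


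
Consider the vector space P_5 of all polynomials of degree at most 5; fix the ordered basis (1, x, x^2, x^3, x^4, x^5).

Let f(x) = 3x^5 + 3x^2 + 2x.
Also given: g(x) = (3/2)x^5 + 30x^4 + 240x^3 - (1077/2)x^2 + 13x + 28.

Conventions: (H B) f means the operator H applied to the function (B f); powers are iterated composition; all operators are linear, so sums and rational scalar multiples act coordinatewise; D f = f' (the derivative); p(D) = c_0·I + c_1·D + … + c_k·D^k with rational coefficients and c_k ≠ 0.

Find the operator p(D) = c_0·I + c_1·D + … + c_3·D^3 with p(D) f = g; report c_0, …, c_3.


D^0 f = 3x^5 + 3x^2 + 2x
D^1 f = 15x^4 + 6x + 2
D^2 f = 60x^3 + 6
D^3 f = 180x^2
matching coefficients of g against c_0 f + c_1 Df + … from the top degree down determines the c_i
solution: c_0 = 1/2, c_1 = 2, c_2 = 4, c_3 = -3

c_0 = 1/2, c_1 = 2, c_2 = 4, c_3 = -3


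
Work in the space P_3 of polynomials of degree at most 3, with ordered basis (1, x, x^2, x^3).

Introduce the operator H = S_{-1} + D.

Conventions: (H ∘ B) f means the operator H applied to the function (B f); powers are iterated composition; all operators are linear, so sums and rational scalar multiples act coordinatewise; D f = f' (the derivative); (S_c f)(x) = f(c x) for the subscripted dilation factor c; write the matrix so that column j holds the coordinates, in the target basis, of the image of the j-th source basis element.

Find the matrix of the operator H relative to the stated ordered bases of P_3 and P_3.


the matrix is [[1, 1, 0, 0]; [0, -1, 2, 0]; [0, 0, 1, 3]; [0, 0, 0, -1]] (rows listed top to bottom)

image of 1: 1
image of x: -x + 1
image of x^2: x^2 + 2x
image of x^3: -x^3 + 3x^2
each image's coordinates form column j of the matrix


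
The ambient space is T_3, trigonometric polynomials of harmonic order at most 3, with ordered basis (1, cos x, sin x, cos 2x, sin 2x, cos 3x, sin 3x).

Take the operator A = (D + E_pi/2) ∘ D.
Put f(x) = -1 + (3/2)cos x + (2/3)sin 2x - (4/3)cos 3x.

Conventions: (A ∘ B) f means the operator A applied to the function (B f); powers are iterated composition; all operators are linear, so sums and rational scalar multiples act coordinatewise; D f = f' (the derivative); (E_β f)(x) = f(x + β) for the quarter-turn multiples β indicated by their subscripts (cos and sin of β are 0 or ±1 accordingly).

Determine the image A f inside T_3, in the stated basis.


D f = -(3/2)sin x + (4/3)cos 2x + 4sin 3x
D D f = -(3/2)cos x - (8/3)sin 2x + 12cos 3x
E_pi/2 D f = -(3/2)cos x - (4/3)cos 2x - 4cos 3x
(D + E_pi/2) D f = -3cos x - (4/3)cos 2x - (8/3)sin 2x + 8cos 3x

g(x) = -3cos x - (4/3)cos 2x - (8/3)sin 2x + 8cos 3x


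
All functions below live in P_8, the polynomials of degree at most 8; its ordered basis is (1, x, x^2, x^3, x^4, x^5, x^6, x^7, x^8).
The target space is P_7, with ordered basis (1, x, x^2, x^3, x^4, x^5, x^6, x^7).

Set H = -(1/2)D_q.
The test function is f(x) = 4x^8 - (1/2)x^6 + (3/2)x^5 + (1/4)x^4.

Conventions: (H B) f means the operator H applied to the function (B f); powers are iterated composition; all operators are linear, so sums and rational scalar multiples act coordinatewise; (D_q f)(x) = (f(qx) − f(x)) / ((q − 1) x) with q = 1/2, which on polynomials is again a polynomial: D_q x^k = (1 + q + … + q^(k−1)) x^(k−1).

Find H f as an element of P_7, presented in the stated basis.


the image equals g(x) = -(255/64)x^7 + (63/128)x^5 - (93/64)x^4 - (15/64)x^3

D_q f = (255/32)x^7 - (63/64)x^5 + (93/32)x^4 + (15/32)x^3
(-(1/2)D_q) f = -(255/64)x^7 + (63/128)x^5 - (93/64)x^4 - (15/64)x^3


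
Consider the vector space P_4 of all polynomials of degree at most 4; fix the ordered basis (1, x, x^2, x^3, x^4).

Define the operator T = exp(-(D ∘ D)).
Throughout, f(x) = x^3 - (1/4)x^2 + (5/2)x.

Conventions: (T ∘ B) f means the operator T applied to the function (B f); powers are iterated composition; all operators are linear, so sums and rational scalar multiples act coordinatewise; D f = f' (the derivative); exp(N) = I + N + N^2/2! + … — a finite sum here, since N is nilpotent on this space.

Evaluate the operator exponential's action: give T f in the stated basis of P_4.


g(x) = x^3 - (1/4)x^2 - (7/2)x + 1/2

order-1 term: -6x + 1/2
the series for exp(-(D ∘ D)) f terminates at order 1
exp(-(D ∘ D)) f = x^3 - (1/4)x^2 - (7/2)x + 1/2


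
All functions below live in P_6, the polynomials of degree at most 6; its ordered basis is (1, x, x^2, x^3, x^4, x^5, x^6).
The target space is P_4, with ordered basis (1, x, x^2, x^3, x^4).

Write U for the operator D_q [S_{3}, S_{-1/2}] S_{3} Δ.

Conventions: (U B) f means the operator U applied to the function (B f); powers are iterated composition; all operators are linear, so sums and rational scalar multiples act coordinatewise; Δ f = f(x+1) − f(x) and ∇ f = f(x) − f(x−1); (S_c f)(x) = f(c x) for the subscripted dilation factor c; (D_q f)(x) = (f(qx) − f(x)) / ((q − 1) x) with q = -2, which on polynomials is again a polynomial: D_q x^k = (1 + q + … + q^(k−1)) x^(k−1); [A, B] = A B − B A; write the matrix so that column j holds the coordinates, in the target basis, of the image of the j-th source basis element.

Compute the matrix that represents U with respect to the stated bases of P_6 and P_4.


the matrix is [[0, 0, 0, 0, 0, 0, 0]; [0, 0, 0, 0, 0, 0, 0]; [0, 0, 0, 0, 0, 0, 0]; [0, 0, 0, 0, 0, 0, 0]; [0, 0, 0, 0, 0, 0, 0]] (rows listed top to bottom)

image of 1: 0
image of x: 0
image of x^2: 0
image of x^3: 0
image of x^4: 0
image of x^5: 0
image of x^6: 0
each image's coordinates form column j of the matrix


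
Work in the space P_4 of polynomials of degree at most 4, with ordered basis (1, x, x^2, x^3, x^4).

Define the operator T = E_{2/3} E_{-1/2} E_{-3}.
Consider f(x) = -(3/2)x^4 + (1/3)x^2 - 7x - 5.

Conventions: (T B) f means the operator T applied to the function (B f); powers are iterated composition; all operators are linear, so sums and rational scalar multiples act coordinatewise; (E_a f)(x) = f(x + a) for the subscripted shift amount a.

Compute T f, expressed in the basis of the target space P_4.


the image equals g(x) = -(3/2)x^4 + 17x^3 - (863/12)x^2 + (1531/12)x - 68393/864

E_{-3} f = -(3/2)x^4 + 18x^3 - (242/3)x^2 + 153x - 205/2
E_{-1/2} E_{-3} f = -(3/2)x^4 + 21x^3 - (1319/12)x^2 + (2975/12)x - 19345/96
E_{2/3} E_{-1/2} E_{-3} f = -(3/2)x^4 + 17x^3 - (863/12)x^2 + (1531/12)x - 68393/864


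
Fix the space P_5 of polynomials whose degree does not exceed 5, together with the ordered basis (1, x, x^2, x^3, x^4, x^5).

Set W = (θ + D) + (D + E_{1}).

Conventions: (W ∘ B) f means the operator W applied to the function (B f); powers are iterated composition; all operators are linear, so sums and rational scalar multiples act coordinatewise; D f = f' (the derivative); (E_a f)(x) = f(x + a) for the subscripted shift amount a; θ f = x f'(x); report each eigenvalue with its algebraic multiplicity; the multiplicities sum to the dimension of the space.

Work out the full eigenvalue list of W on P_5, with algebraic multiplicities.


λ = 1 (multiplicity 1), λ = 2 (multiplicity 1), λ = 3 (multiplicity 1), λ = 4 (multiplicity 1), λ = 5 (multiplicity 1), λ = 6 (multiplicity 1)

image of 1: 1
image of x: 2x + 3
image of x^2: 3x^2 + 6x + 1
image of x^3: 4x^3 + 9x^2 + 3x + 1
image of x^4: 5x^4 + 12x^3 + 6x^2 + 4x + 1
image of x^5: 6x^5 + 15x^4 + 10x^3 + 10x^2 + 5x + 1
the matrix is upper triangular; its diagonal is (1, 2, 3, 4, 5, 6)
for a triangular matrix the eigenvalues are the diagonal entries, with algebraic multiplicity their repetition count


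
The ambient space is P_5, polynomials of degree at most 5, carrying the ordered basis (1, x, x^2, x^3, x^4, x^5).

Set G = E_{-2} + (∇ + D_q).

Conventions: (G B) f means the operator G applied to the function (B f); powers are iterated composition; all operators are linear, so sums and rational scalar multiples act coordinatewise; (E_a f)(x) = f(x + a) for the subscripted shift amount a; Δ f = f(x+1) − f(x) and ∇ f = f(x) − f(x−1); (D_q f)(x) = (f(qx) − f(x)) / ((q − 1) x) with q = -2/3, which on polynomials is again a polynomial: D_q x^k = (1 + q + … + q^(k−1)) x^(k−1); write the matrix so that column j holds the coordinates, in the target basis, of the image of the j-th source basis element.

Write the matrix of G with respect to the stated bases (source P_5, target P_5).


the matrix is [[1, 0, 3, -7, 15, -31]; [0, 1, -5/3, 9, -28, 75]; [0, 0, 1, -20/9, 18, -70]; [0, 0, 0, 1, -95/27, 30]; [0, 0, 0, 0, 1, -350/81]; [0, 0, 0, 0, 0, 1]] (rows listed top to bottom)

image of 1: 1
image of x: x
image of x^2: x^2 - (5/3)x + 3
image of x^3: x^3 - (20/9)x^2 + 9x - 7
image of x^4: x^4 - (95/27)x^3 + 18x^2 - 28x + 15
image of x^5: x^5 - (350/81)x^4 + 30x^3 - 70x^2 + 75x - 31
each image's coordinates form column j of the matrix


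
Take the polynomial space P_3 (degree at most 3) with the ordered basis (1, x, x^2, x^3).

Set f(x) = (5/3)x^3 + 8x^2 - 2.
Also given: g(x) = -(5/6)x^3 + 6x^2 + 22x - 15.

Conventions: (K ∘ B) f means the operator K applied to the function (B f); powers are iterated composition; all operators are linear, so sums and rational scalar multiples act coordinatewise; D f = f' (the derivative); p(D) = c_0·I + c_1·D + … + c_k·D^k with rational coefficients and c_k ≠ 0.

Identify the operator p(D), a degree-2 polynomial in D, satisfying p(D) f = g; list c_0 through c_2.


D^0 f = (5/3)x^3 + 8x^2 - 2
D^1 f = 5x^2 + 16x
D^2 f = 10x + 16
matching coefficients of g against c_0 f + c_1 Df + … from the top degree down determines the c_i
solution: c_0 = -1/2, c_1 = 2, c_2 = -1

p(D) = -(1/2)·I + 2·D − D^2, i.e. c_0 = -1/2, c_1 = 2, c_2 = -1


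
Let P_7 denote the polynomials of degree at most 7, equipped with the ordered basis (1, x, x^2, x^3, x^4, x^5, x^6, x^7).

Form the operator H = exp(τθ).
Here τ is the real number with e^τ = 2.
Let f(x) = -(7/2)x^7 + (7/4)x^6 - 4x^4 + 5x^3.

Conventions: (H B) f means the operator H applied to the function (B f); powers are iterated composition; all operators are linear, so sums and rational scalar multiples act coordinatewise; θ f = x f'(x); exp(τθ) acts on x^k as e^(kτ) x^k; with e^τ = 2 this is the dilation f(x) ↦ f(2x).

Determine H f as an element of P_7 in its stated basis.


exp(τθ) x^k = e^(kτ) x^k; with e^τ = 2 this sends x^k to 2^k x^k
x^3 ↦ 8 x^3
x^4 ↦ 16 x^4
x^6 ↦ 64 x^6
x^7 ↦ 128 x^7
applying this coordinatewise to f: exp(τθ) f = -448x^7 + 112x^6 - 64x^4 + 40x^3

the image equals g(x) = -448x^7 + 112x^6 - 64x^4 + 40x^3


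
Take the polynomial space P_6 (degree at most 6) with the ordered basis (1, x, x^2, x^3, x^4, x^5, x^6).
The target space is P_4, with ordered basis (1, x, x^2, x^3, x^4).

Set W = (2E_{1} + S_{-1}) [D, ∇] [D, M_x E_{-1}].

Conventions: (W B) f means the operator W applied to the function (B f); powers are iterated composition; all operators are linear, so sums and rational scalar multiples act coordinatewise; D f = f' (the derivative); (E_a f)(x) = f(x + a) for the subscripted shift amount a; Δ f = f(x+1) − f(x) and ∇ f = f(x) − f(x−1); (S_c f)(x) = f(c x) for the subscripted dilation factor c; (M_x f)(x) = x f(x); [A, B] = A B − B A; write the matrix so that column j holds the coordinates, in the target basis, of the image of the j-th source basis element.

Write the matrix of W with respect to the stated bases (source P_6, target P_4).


the matrix is [[0, 0, 0, 0, 0, 0, 0]; [0, 0, 0, 0, 0, 0, 0]; [0, 0, 0, 0, 0, 0, 0]; [0, 0, 0, 0, 0, 0, 0]; [0, 0, 0, 0, 0, 0, 0]] (rows listed top to bottom)

image of 1: 0
image of x: 0
image of x^2: 0
image of x^3: 0
image of x^4: 0
image of x^5: 0
image of x^6: 0
each image's coordinates form column j of the matrix


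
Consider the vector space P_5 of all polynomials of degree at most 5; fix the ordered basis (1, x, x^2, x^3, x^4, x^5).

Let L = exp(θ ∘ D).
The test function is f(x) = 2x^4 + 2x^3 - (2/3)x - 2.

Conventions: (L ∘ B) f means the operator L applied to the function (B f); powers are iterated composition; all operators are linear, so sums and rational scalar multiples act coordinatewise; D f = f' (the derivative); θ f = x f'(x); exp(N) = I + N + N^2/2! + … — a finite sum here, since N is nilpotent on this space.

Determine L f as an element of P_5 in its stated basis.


the result is g(x) = 2x^4 + 26x^3 + 84x^2 + (178/3)x - 2

order-1 term: 24x^3 + 12x^2
order-2 term: 72x^2 + 12x
order-3 term: 48x
the series for exp(θ ∘ D) f terminates at order 3
exp(θ ∘ D) f = 2x^4 + 26x^3 + 84x^2 + (178/3)x - 2


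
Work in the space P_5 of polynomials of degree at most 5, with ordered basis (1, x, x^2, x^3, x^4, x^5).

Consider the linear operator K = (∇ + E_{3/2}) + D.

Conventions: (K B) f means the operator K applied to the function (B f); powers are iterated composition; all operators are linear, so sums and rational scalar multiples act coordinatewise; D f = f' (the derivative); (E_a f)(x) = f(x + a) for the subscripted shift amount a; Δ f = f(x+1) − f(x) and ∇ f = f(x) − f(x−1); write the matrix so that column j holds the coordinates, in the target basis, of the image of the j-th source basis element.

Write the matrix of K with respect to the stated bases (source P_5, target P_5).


image of 1: 1
image of x: x + 7/2
image of x^2: x^2 + 7x + 5/4
image of x^3: x^3 + (21/2)x^2 + (15/4)x + 35/8
image of x^4: x^4 + 14x^3 + (15/2)x^2 + (35/2)x + 65/16
image of x^5: x^5 + (35/2)x^4 + (25/2)x^3 + (175/4)x^2 + (325/16)x + 275/32
each image's coordinates form column j of the matrix

the matrix is [[1, 7/2, 5/4, 35/8, 65/16, 275/32]; [0, 1, 7, 15/4, 35/2, 325/16]; [0, 0, 1, 21/2, 15/2, 175/4]; [0, 0, 0, 1, 14, 25/2]; [0, 0, 0, 0, 1, 35/2]; [0, 0, 0, 0, 0, 1]] (rows listed top to bottom)


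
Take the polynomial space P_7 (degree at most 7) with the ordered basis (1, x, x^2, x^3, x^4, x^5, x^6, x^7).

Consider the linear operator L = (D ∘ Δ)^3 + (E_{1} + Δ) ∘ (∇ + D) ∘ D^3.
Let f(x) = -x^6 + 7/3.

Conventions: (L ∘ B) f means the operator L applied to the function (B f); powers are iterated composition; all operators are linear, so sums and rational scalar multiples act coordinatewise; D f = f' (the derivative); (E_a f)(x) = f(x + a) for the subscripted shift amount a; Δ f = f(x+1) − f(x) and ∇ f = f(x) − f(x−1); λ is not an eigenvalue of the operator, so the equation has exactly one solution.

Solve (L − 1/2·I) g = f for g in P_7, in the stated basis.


the image equals g(x) = 2x^6 + 2880x^2 + 10080x + 18706/3

write g with unknown coordinates in the stated basis and equate coefficients in (L − 1/2·I) g = f
solving from the highest basis element down gives g = 2x^6 + 2880x^2 + 10080x + 18706/3
check: L g = 1440x^2 + 5040x + 3120
so L g − 1/2·g = -x^6 + 7/3 = f ✓


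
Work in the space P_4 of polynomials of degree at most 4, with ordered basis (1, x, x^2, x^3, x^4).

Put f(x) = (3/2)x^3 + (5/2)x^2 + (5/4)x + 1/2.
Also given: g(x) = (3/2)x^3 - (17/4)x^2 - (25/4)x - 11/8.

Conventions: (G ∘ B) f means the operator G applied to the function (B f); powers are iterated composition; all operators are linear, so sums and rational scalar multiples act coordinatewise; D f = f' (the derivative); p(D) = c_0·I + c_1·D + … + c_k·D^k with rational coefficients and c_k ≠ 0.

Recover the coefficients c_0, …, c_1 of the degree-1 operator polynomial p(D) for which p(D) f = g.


D^0 f = (3/2)x^3 + (5/2)x^2 + (5/4)x + 1/2
D^1 f = (9/2)x^2 + 5x + 5/4
matching coefficients of g against c_0 f + c_1 Df + … from the top degree down determines the c_i
solution: c_0 = 1, c_1 = -3/2

p(D) = I − (3/2)·D, i.e. c_0 = 1, c_1 = -3/2


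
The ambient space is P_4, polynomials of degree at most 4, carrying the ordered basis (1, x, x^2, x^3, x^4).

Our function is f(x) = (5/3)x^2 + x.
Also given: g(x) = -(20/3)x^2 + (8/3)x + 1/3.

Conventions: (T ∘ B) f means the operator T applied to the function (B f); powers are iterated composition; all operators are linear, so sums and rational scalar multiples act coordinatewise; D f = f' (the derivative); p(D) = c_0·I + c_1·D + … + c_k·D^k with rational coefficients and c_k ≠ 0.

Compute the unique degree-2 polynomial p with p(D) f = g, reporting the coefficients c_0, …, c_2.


p(D) = -4·I + 2·D − (1/2)·D^2, i.e. c_0 = -4, c_1 = 2, c_2 = -1/2

D^0 f = (5/3)x^2 + x
D^1 f = (10/3)x + 1
D^2 f = 10/3
matching coefficients of g against c_0 f + c_1 Df + … from the top degree down determines the c_i
solution: c_0 = -4, c_1 = 2, c_2 = -1/2


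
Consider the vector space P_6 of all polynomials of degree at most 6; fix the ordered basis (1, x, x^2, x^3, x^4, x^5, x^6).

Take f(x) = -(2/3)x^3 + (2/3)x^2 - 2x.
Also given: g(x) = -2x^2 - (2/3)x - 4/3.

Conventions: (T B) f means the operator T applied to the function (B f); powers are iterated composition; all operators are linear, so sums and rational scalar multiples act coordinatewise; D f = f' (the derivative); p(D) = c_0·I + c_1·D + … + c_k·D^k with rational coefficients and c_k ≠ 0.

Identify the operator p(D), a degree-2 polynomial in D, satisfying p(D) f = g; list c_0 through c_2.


D^0 f = -(2/3)x^3 + (2/3)x^2 - 2x
D^1 f = -2x^2 + (4/3)x - 2
D^2 f = -4x + 4/3
matching coefficients of g against c_0 f + c_1 Df + … from the top degree down determines the c_i
solution: c_0 = 0, c_1 = 1, c_2 = 1/2

c_0 = 0, c_1 = 1, c_2 = 1/2


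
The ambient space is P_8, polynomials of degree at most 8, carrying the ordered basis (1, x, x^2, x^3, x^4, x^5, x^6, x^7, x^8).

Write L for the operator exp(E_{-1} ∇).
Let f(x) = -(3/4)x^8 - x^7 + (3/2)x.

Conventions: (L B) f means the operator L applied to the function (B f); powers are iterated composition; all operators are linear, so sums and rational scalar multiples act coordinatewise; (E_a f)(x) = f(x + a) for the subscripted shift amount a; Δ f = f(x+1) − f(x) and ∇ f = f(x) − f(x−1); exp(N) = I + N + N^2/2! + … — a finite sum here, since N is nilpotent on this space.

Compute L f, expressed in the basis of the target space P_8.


order-1 term: -6x^7 + 56x^6 - 231x^5 + (1085/2)x^4 - 777x^3 + 672x^2 - 321x + 263/4
order-2 term: -21x^6 + 357x^5 - (5145/2)x^4 + 10045x^3 - 22386x^2 + 26957x - 54729/4
order-3 term: -42x^5 + 910x^4 - 7980x^3 + 35385x^2 - 79296x + 143605/2
order-4 term: -(105/2)x^4 + 1225x^3 - 10815x^2 + 42805x - 256263/4
order-5 term: -42x^3 + 924x^2 - 6825x + 33845/2
order-6 term: -21x^2 + 371x - 3297/2
order-7 term: -6x + 62
order-8 term: -3/4
the series for exp(E_{-1} ∇) f terminates at order 8
exp(E_{-1} ∇) f = -(3/4)x^8 - 7x^7 + 35x^6 + 84x^5 - (2345/2)x^4 + 2471x^3 + 3759x^2 - (32627/2)x + 18911/2

the result is g(x) = -(3/4)x^8 - 7x^7 + 35x^6 + 84x^5 - (2345/2)x^4 + 2471x^3 + 3759x^2 - (32627/2)x + 18911/2


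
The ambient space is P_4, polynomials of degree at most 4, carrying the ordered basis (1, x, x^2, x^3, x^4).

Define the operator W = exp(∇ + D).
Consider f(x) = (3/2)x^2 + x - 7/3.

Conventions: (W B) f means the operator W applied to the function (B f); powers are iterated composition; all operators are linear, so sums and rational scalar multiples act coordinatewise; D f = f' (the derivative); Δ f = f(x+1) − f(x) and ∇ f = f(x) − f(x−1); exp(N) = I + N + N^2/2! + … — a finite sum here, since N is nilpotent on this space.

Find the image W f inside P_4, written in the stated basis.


order-1 term: 6x + 1/2
order-2 term: 6
the series for exp(∇ + D) f terminates at order 2
exp(∇ + D) f = (3/2)x^2 + 7x + 25/6

the image equals g(x) = (3/2)x^2 + 7x + 25/6
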